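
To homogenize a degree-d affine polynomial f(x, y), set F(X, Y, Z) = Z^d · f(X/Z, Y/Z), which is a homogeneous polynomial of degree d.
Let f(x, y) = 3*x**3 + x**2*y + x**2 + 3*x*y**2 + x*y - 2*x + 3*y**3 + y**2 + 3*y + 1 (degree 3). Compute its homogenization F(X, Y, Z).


F(X, Y, Z) = 3*X**3 + X**2*Y + X**2*Z + 3*X*Y**2 + X*Y*Z - 2*X*Z**2 + 3*Y**3 + Y**2*Z + 3*Y*Z**2 + Z**3

deg(f) = 3.
Substitute x = X/Z, y = Y/Z into f, then multiply by Z^3.
  monomial 3·x^3·y^0 ↦ 3·X^3·Y^0·Z^0.
  monomial 1·x^2·y^1 ↦ 1·X^2·Y^1·Z^0.
  monomial 1·x^2·y^0 ↦ 1·X^2·Y^0·Z^1.
  monomial 3·x^1·y^2 ↦ 3·X^1·Y^2·Z^0.
  monomial 1·x^1·y^1 ↦ 1·X^1·Y^1·Z^1.
  monomial -2·x^1·y^0 ↦ -2·X^1·Y^0·Z^2.
  monomial 3·x^0·y^3 ↦ 3·X^0·Y^3·Z^0.
  monomial 1·x^0·y^2 ↦ 1·X^0·Y^2·Z^1.
  monomial 3·x^0·y^1 ↦ 3·X^0·Y^1·Z^2.
  monomial 1·x^0·y^0 ↦ 1·X^0·Y^0·Z^3.
Collecting: F(X, Y, Z) = 3*X**3 + X**2*Y + X**2*Z + 3*X*Y**2 + X*Y*Z - 2*X*Z**2 + 3*Y**3 + Y**2*Z + 3*Y*Z**2 + Z**3.


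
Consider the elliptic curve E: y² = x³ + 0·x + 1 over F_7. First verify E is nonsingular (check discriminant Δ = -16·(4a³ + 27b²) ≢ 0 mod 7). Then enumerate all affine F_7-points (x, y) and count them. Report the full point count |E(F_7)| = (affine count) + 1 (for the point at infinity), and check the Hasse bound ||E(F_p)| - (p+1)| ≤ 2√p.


Affine points = {(0, 1), (0, 6), (1, 3), (1, 4), (2, 3), (2, 4), (3, 0), (4, 3), (4, 4), (5, 0), (6, 0)}; affine count = 11; |E(F_7)| = 12.

Discriminant check: Δ ∝ 4a³ + 27b² = 4·0³ + 27·1² = 4·0 + 27·1 ≡ 6 (mod 7). Nonzero ⇒ E is nonsingular.
For each x ∈ F_7, compute rhs = x³ + 0·x + 1 mod 7, then count y ∈ F_7 with y² ≡ rhs.
  x = 0: rhs = 1, matching y values: 1, 6 (2 points).
  x = 1: rhs = 2, matching y values: 3, 4 (2 points).
  x = 2: rhs = 2, matching y values: 3, 4 (2 points).
  x = 3: rhs = 0, matching y values: 0 (1 points).
  x = 4: rhs = 2, matching y values: 3, 4 (2 points).
  x = 5: rhs = 0, matching y values: 0 (1 points).
  x = 6: rhs = 0, matching y values: 0 (1 points).
Total affine count: 11.
Full point count |E(F_7)| = 11 + 1 = 12.
Hasse bound: |12 − (7+1)| = |4| = 4 ≤ 2√7 ≈ 5.2915 ✓.


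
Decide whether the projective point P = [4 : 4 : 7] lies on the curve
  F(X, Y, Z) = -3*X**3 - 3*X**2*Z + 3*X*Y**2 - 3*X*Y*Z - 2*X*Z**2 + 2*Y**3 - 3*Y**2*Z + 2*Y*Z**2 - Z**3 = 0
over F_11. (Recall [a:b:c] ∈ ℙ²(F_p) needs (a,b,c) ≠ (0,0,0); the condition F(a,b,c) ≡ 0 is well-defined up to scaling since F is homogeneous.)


F(4,4,7) ≡ 9 (mod 11); P is NOT on the curve.

Evaluate F(4, 4, 7) term-by-term (mod 11).
  -3*X**3 ↦ -3·64·1·1 = -192
  -3*X**2*Z ↦ -3·16·1·7 = -336
  3*X*Y**2 ↦ 3·4·16·1 = 192
  -3*X*Y*Z ↦ -3·4·4·7 = -336
  -2*X*Z**2 ↦ -2·4·1·49 = -392
  2*Y**3 ↦ 2·1·64·1 = 128
  -3*Y**2*Z ↦ -3·1·16·7 = -336
  2*Y*Z**2 ↦ 2·1·4·49 = 392
  -Z**3 ↦ -1·1·1·343 = -343
Sum: F(4, 4, 7) = (-192) + (-336) + (192) + (-336) + (-392) + (128) + (-336) + (392) + (-343) = -1223.
Reducing mod 11: -1223 ≡ 9 (mod 11).
Since F(a, b, c) ≡ 9 ≠ 0 (mod 11), P does NOT lie on the curve.


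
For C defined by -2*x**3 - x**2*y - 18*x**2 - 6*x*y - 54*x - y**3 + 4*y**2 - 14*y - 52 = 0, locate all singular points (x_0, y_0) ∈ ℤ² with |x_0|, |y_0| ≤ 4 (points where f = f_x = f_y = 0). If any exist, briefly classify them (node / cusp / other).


Singular points: {(-3, 1)}; classification: node.

Compute partial derivatives:
  f_x = -6*x**2 - 2*x*y - 36*x - 6*y - 54.
  f_y = -x**2 - 6*x - 3*y**2 + 8*y - 14.
Scan x_0 ∈ {−4, ..., 4}. For each x_0, f_y(x_0, y) is a polynomial in y; find its integer roots y ∈ {−4, ..., 4}, then test f_x and f at those candidates.
  x = -4: f_y(-4, y) = -3*y**2 + 8*y - 6; no integer root y with |y| ≤ 4.
  x = -3: f_y(-3, y) = -3*y**2 + 8*y - 5; vanishes at y ∈ {1}. (-3, 1): f_x = 0, f = 0 — SINGULAR.
  x = -2: f_y(-2, y) = -3*y**2 + 8*y - 6; no integer root y with |y| ≤ 4.
  x = -1: f_y(-1, y) = -3*y**2 + 8*y - 9; no integer root y with |y| ≤ 4.
  x = 0: f_y(0, y) = -3*y**2 + 8*y - 14; no integer root y with |y| ≤ 4.
  x = 1: f_y(1, y) = -3*y**2 + 8*y - 21; no integer root y with |y| ≤ 4.
  x = 2: f_y(2, y) = -3*y**2 + 8*y - 30; no integer root y with |y| ≤ 4.
  x = 3: f_y(3, y) = -3*y**2 + 8*y - 41; no integer root y with |y| ≤ 4.
  x = 4: f_y(4, y) = -3*y**2 + 8*y - 54; no integer root y with |y| ≤ 4.
Only singular point on the grid: (-3, 1).
Classify: substitute x = -3 + u, y = 1 + v and expand: f = -2*u**3 - u**2*v - u**2 - v**3 + v**2.
No constant or linear terms (consistent with a singular point). Quadratic part: -u**2 + v**2. Cubic part: -2*u**3 - u**2*v - v**3.
The quadratic part v**2 - u**2 = (v − u)(v + u) splits into two distinct linear factors, so there are two distinct tangent lines y − 1 = ±(x − -3) — this is a node (ordinary double point).
Classification: node.


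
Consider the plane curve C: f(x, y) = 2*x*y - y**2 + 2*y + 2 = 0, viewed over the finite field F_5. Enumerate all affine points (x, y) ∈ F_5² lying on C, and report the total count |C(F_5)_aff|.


Affine F_5-points: {(1, 1), (1, 3), (2, 2), (2, 4)}; count = 4.

For each of the 25 pairs (x, y) ∈ F_5², evaluate f(x, y) mod 5. Record the zeros.
  x = 0: [0↦2, 1↦3, 2↦2, 3↦4, 4↦4]  zeros at y ∈ ∅
  x = 1: [0↦2, 1↦0, 2↦1, 3↦0, 4↦2]  zeros at y ∈ {1, 3}
  x = 2: [0↦2, 1↦2, 2↦0, 3↦1, 4↦0]  zeros at y ∈ {2, 4}
  x = 3: [0↦2, 1↦4, 2↦4, 3↦2, 4↦3]  zeros at y ∈ ∅
  x = 4: [0↦2, 1↦1, 2↦3, 3↦3, 4↦1]  zeros at y ∈ ∅
Collecting zeros: affine points = {(1, 1), (1, 3), (2, 2), (2, 4)}.
Total count |C(F_5)_aff| = 4.


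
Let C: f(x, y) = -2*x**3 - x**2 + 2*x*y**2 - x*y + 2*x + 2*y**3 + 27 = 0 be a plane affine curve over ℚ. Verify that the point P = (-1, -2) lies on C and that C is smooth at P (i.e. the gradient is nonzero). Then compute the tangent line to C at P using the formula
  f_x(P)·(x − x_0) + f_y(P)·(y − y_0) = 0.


Tangent line at P: 8*x + 33*y + 74 = 0.

Step 1: f(-1, -2) = 0, so P lies on C.
Step 2: partial derivatives
  f_x(x, y) = -6*x**2 - 2*x + 2*y**2 - y + 2, f_y(x, y) = 4*x*y - x + 6*y**2.
  f_x(P) = 8, f_y(P) = 33 (gradient nonzero, so P is smooth).
Step 3: tangent line at P: 8·(x − -1) + 33·(y − -2) = 0.
Expanding: 8*x + 33*y + 74 = 0.


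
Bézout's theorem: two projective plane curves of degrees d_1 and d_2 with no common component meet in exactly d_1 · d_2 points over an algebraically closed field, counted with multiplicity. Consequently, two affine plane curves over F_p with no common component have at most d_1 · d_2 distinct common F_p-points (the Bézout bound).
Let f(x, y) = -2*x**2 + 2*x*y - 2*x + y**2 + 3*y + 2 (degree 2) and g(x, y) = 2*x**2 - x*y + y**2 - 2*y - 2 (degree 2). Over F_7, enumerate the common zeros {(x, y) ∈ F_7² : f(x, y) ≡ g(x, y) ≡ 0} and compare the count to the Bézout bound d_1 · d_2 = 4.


Common zeros: {(5, 6)}; count = 1; Bézout bound = 4.

deg(f) = 2, deg(g) = 2, so Bézout bound = 4.
Scan x ∈ F_7. For each x, list the y ∈ F_7 with f(x, y) ≡ 0 and those with g(x, y) ≡ 0 (mod 7); the common zeros in that column are the intersection.
  x = 0: f ≡ 0 at y ∈ {5, 6}; g ≡ 0 at y ∈ ∅; common: ∅.
  x = 1: f ≡ 0 at y ∈ ∅; g ≡ 0 at y ∈ {0, 3}; common: ∅.
  x = 2: f ≡ 0 at y ∈ ∅; g ≡ 0 at y ∈ ∅; common: ∅.
  x = 3: f ≡ 0 at y ∈ {2, 3}; g ≡ 0 at y ∈ ∅; common: ∅.
  x = 4: f ≡ 0 at y ∈ {5}; g ≡ 0 at y ∈ {3}; common: ∅.
  x = 5: f ≡ 0 at y ∈ {2, 6}; g ≡ 0 at y ∈ {1, 6}; common: {6}.
  x = 6: f ≡ 0 at y ∈ {3}; g ≡ 0 at y ∈ {0, 1}; common: ∅.
Collecting: common zeros = {(5, 6)}, so the count is 1.
Comparison with the Bézout bound: 1 ≤ 4 = deg(f)·deg(g), as expected for curves with no common component (the affine F_7-count falls short of the bound because intersections may lie at infinity, over extension fields, or carry multiplicity).


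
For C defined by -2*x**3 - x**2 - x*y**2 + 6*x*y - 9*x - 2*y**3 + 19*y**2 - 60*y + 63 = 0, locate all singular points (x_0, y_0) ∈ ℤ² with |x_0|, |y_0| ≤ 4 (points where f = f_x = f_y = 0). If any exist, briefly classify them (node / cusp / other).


Singular points: {(0, 3)}; classification: node.

Compute partial derivatives:
  f_x = -6*x**2 - 2*x - y**2 + 6*y - 9.
  f_y = -2*x*y + 6*x - 6*y**2 + 38*y - 60.
Scan x_0 ∈ {−4, ..., 4}. For each x_0, f_y(x_0, y) is a polynomial in y; find its integer roots y ∈ {−4, ..., 4}, then test f_x and f at those candidates.
  x = -4: f_y(-4, y) = -6*y**2 + 46*y - 84; vanishes at y ∈ {3}. (-4, 3): f_x = -88 ≠ 0.
  x = -3: f_y(-3, y) = -6*y**2 + 44*y - 78; vanishes at y ∈ {3}. (-3, 3): f_x = -48 ≠ 0.
  x = -2: f_y(-2, y) = -6*y**2 + 42*y - 72; vanishes at y ∈ {3, 4}. (-2, 3): f_x = -20 ≠ 0; (-2, 4): f_x = -21 ≠ 0.
  x = -1: f_y(-1, y) = -6*y**2 + 40*y - 66; vanishes at y ∈ {3}. (-1, 3): f_x = -4 ≠ 0.
  x = 0: f_y(0, y) = -6*y**2 + 38*y - 60; vanishes at y ∈ {3}. (0, 3): f_x = 0, f = 0 — SINGULAR.
  x = 1: f_y(1, y) = -6*y**2 + 36*y - 54; vanishes at y ∈ {3}. (1, 3): f_x = -8 ≠ 0.
  x = 2: f_y(2, y) = -6*y**2 + 34*y - 48; vanishes at y ∈ {3}. (2, 3): f_x = -28 ≠ 0.
  x = 3: f_y(3, y) = -6*y**2 + 32*y - 42; vanishes at y ∈ {3}. (3, 3): f_x = -60 ≠ 0.
  x = 4: f_y(4, y) = -6*y**2 + 30*y - 36; vanishes at y ∈ {2, 3}. (4, 2): f_x = -105 ≠ 0; (4, 3): f_x = -104 ≠ 0.
Only singular point on the grid: (0, 3).
Classify: substitute x = 0 + u, y = 3 + v and expand: f = -2*u**3 - u**2 - u*v**2 - 2*v**3 + v**2.
No constant or linear terms (consistent with a singular point). Quadratic part: -u**2 + v**2. Cubic part: -2*u**3 - u*v**2 - 2*v**3.
The quadratic part v**2 - u**2 = (v − u)(v + u) splits into two distinct linear factors, so there are two distinct tangent lines y − 3 = ±(x − 0) — this is a node (ordinary double point).
Classification: node.


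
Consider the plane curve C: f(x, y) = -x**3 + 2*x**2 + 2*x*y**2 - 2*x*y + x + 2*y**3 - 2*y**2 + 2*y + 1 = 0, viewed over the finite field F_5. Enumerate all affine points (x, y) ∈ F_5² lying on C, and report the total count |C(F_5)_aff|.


Affine F_5-points: {(0, 4), (1, 1), (2, 1), (2, 4), (3, 0), (4, 1)}; count = 6.

For each of the 25 pairs (x, y) ∈ F_5², evaluate f(x, y) mod 5. Record the zeros.
  x = 0: [0↦1, 1↦3, 2↦3, 3↦3, 4↦0]  zeros at y ∈ {4}
  x = 1: [0↦3, 1↦0, 2↦4, 3↦2, 4↦1]  zeros at y ∈ {1}
  x = 2: [0↦3, 1↦0, 2↦3, 3↦4, 4↦0]  zeros at y ∈ {1, 4}
  x = 3: [0↦0, 1↦2, 2↦4, 3↦3, 4↦1]  zeros at y ∈ {0}
  x = 4: [0↦3, 1↦0, 2↦1, 3↦3, 4↦3]  zeros at y ∈ {1}
Collecting zeros: affine points = {(0, 4), (1, 1), (2, 1), (2, 4), (3, 0), (4, 1)}.
Total count |C(F_5)_aff| = 6.


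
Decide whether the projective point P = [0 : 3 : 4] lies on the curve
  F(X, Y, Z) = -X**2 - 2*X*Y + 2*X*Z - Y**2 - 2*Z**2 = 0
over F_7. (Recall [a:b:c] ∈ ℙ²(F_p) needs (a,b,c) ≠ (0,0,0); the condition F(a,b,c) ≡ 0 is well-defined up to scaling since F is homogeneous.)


F(0,3,4) ≡ 1 (mod 7); P is NOT on the curve.

Evaluate F(0, 3, 4) term-by-term (mod 7).
  -X**2 ↦ -1·0·1·1 = 0
  -2*X*Y ↦ -2·0·3·1 = 0
  2*X*Z ↦ 2·0·1·4 = 0
  -Y**2 ↦ -1·1·9·1 = -9
  -2*Z**2 ↦ -2·1·1·16 = -32
Sum: F(0, 3, 4) = (0) + (0) + (0) + (-9) + (-32) = -41.
Reducing mod 7: -41 ≡ 1 (mod 7).
Since F(a, b, c) ≡ 1 ≠ 0 (mod 7), P does NOT lie on the curve.


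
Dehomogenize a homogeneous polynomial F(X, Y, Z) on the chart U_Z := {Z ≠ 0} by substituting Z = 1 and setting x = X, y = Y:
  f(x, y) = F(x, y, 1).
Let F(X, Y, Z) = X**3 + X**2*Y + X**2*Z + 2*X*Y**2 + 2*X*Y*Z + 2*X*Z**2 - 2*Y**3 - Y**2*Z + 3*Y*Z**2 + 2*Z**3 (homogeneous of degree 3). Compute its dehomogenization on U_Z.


f(x, y) = x**3 + x**2*y + x**2 + 2*x*y**2 + 2*x*y + 2*x - 2*y**3 - y**2 + 3*y + 2

On U_Z we set Z = 1. Each monomial c·X^i·Y^j·Z^k in F becomes c·x^i·y^j·1^k = c·x^i·y^j.
Substituting Z = 1: F(X, Y, 1) = x**3 + x**2*y + x**2 + 2*x*y**2 + 2*x*y + 2*x - 2*y**3 - y**2 + 3*y + 2.
Note: deg(f) ≤ deg(F) = 3; strict inequality happens when F is divisible by Z (lost terms).


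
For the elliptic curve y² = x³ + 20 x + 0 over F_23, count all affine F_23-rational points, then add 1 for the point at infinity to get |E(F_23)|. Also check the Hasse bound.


Affine points = {(0, 0), (2, 5), (2, 18), (3, 8), (3, 15), (4, 11), (4, 12), (5, 8), (5, 15), (7, 0), (9, 9), (9, 14), (10, 2), (10, 21), (12, 6), (12, 17), (15, 8), (15, 15), (16, 0), (17, 3), (17, 20), (22, 5), (22, 18)}; affine count = 23; |E(F_23)| = 24.

Discriminant check: Δ ∝ 4a³ + 27b² = 4·20³ + 27·0² = 4·8000 + 27·0 ≡ 7 (mod 23). Nonzero ⇒ E is nonsingular.
For each x ∈ F_23, compute rhs = x³ + 20·x + 0 mod 23, then count y ∈ F_23 with y² ≡ rhs.
  x = 0: rhs = 0, matching y values: 0 (1 points).
  x = 1: rhs = 21, matching y values: none (0 points).
  x = 2: rhs = 2, matching y values: 5, 18 (2 points).
  x = 3: rhs = 18, matching y values: 8, 15 (2 points).
  x = 4: rhs = 6, matching y values: 11, 12 (2 points).
  x = 5: rhs = 18, matching y values: 8, 15 (2 points).
  x = 6: rhs = 14, matching y values: none (0 points).
  x = 7: rhs = 0, matching y values: 0 (1 points).
  x = 8: rhs = 5, matching y values: none (0 points).
  x = 9: rhs = 12, matching y values: 9, 14 (2 points).
  x = 10: rhs = 4, matching y values: 2, 21 (2 points).
  x = 11: rhs = 10, matching y values: none (0 points).
  x = 12: rhs = 13, matching y values: 6, 17 (2 points).
  x = 13: rhs = 19, matching y values: none (0 points).
  x = 14: rhs = 11, matching y values: none (0 points).
  x = 15: rhs = 18, matching y values: 8, 15 (2 points).
  x = 16: rhs = 0, matching y values: 0 (1 points).
  x = 17: rhs = 9, matching y values: 3, 20 (2 points).
  x = 18: rhs = 5, matching y values: none (0 points).
  x = 19: rhs = 17, matching y values: none (0 points).
  x = 20: rhs = 5, matching y values: none (0 points).
  x = 21: rhs = 21, matching y values: none (0 points).
  x = 22: rhs = 2, matching y values: 5, 18 (2 points).
Total affine count: 23.
Full point count |E(F_23)| = 23 + 1 = 24.
Hasse bound: |24 − (23+1)| = |0| = 0 ≤ 2√23 ≈ 9.5917 ✓.


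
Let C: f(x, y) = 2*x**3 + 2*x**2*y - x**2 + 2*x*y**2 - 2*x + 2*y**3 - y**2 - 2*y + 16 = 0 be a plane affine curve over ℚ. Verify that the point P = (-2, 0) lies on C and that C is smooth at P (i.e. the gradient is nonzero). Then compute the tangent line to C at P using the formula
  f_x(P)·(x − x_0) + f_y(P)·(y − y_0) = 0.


Tangent line at P: 26*x + 6*y + 52 = 0.

Step 1: f(-2, 0) = 0, so P lies on C.
Step 2: partial derivatives
  f_x(x, y) = 6*x**2 + 4*x*y - 2*x + 2*y**2 - 2, f_y(x, y) = 2*x**2 + 4*x*y + 6*y**2 - 2*y - 2.
  f_x(P) = 26, f_y(P) = 6 (gradient nonzero, so P is smooth).
Step 3: tangent line at P: 26·(x − -2) + 6·(y − 0) = 0.
Expanding: 26*x + 6*y + 52 = 0.


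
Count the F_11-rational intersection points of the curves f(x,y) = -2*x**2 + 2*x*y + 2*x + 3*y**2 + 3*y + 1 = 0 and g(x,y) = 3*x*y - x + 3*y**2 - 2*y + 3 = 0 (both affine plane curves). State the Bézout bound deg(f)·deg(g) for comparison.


Common zeros: {(3, 0)}; count = 1; Bézout bound = 4.

deg(f) = 2, deg(g) = 2, so Bézout bound = 4.
Scan x ∈ F_11. For each x, list the y ∈ F_11 with f(x, y) ≡ 0 and those with g(x, y) ≡ 0 (mod 11); the common zeros in that column are the intersection.
  x = 0: f ≡ 0 at y ∈ ∅; g ≡ 0 at y ∈ {2, 6}; common: ∅.
  x = 1: f ≡ 0 at y ∈ ∅; g ≡ 0 at y ∈ ∅; common: ∅.
  x = 2: f ≡ 0 at y ∈ ∅; g ≡ 0 at y ∈ {7, 10}; common: ∅.
  x = 3: f ≡ 0 at y ∈ {0, 8}; g ≡ 0 at y ∈ {0, 5}; common: {0}.
  x = 4: f ≡ 0 at y ∈ {2, 9}; g ≡ 0 at y ∈ ∅; common: ∅.
  x = 5: f ≡ 0 at y ∈ ∅; g ≡ 0 at y ∈ ∅; common: ∅.
  x = 6: f ≡ 0 at y ∈ {8, 9}; g ≡ 0 at y ∈ ∅; common: ∅.
  x = 7: f ≡ 0 at y ∈ {4, 5}; g ≡ 0 at y ∈ ∅; common: ∅.
  x = 8: f ≡ 0 at y ∈ ∅; g ≡ 0 at y ∈ {3, 8}; common: ∅.
  x = 9: f ≡ 0 at y ∈ {0, 4}; g ≡ 0 at y ∈ {1, 9}; common: ∅.
  x = 10: f ≡ 0 at y ∈ {2, 5}; g ≡ 0 at y ∈ ∅; common: ∅.
Collecting: common zeros = {(3, 0)}, so the count is 1.
Comparison with the Bézout bound: 1 ≤ 4 = deg(f)·deg(g), as expected for curves with no common component (the affine F_11-count falls short of the bound because intersections may lie at infinity, over extension fields, or carry multiplicity).


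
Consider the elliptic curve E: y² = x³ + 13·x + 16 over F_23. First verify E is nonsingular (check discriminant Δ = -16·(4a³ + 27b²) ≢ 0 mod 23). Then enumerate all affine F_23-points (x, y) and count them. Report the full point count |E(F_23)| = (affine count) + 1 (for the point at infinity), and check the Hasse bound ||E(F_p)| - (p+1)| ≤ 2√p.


Affine points = {(0, 4), (0, 19), (2, 2), (2, 21), (3, 6), (3, 17), (7, 6), (7, 17), (11, 8), (11, 15), (13, 6), (13, 17), (22, 5), (22, 18)}; affine count = 14; |E(F_23)| = 15.

Discriminant check: Δ ∝ 4a³ + 27b² = 4·13³ + 27·16² = 4·2197 + 27·256 ≡ 14 (mod 23). Nonzero ⇒ E is nonsingular.
For each x ∈ F_23, compute rhs = x³ + 13·x + 16 mod 23, then count y ∈ F_23 with y² ≡ rhs.
  x = 0: rhs = 16, matching y values: 4, 19 (2 points).
  x = 1: rhs = 7, matching y values: none (0 points).
  x = 2: rhs = 4, matching y values: 2, 21 (2 points).
  x = 3: rhs = 13, matching y values: 6, 17 (2 points).
  x = 4: rhs = 17, matching y values: none (0 points).
  x = 5: rhs = 22, matching y values: none (0 points).
  x = 6: rhs = 11, matching y values: none (0 points).
  x = 7: rhs = 13, matching y values: 6, 17 (2 points).
  x = 8: rhs = 11, matching y values: none (0 points).
  x = 9: rhs = 11, matching y values: none (0 points).
  x = 10: rhs = 19, matching y values: none (0 points).
  x = 11: rhs = 18, matching y values: 8, 15 (2 points).
  x = 12: rhs = 14, matching y values: none (0 points).
  x = 13: rhs = 13, matching y values: 6, 17 (2 points).
  x = 14: rhs = 21, matching y values: none (0 points).
  x = 15: rhs = 21, matching y values: none (0 points).
  x = 16: rhs = 19, matching y values: none (0 points).
  x = 17: rhs = 21, matching y values: none (0 points).
  x = 18: rhs = 10, matching y values: none (0 points).
  x = 19: rhs = 15, matching y values: none (0 points).
  x = 20: rhs = 19, matching y values: none (0 points).
  x = 21: rhs = 5, matching y values: none (0 points).
  x = 22: rhs = 2, matching y values: 5, 18 (2 points).
Total affine count: 14.
Full point count |E(F_23)| = 14 + 1 = 15.
Hasse bound: |15 − (23+1)| = |-9| = 9 ≤ 2√23 ≈ 9.5917 ✓.


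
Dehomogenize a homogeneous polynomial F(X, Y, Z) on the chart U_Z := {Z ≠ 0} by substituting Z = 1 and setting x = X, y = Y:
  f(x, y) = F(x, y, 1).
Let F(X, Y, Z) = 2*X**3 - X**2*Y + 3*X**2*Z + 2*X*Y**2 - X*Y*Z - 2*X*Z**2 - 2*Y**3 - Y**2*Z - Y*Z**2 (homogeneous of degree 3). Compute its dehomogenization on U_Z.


f(x, y) = 2*x**3 - x**2*y + 3*x**2 + 2*x*y**2 - x*y - 2*x - 2*y**3 - y**2 - y

On U_Z we set Z = 1. Each monomial c·X^i·Y^j·Z^k in F becomes c·x^i·y^j·1^k = c·x^i·y^j.
Substituting Z = 1: F(X, Y, 1) = 2*x**3 - x**2*y + 3*x**2 + 2*x*y**2 - x*y - 2*x - 2*y**3 - y**2 - y.
Note: deg(f) ≤ deg(F) = 3; strict inequality happens when F is divisible by Z (lost terms).


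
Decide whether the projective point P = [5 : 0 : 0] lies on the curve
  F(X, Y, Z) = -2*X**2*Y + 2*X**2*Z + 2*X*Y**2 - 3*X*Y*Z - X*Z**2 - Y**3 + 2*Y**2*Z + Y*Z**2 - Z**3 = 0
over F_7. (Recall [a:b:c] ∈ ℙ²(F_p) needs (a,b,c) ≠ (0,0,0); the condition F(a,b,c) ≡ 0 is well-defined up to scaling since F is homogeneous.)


F(5,0,0) ≡ 0 (mod 7); P is on the curve.

Evaluate F(5, 0, 0) term-by-term (mod 7).
  -2*X**2*Y ↦ -2·25·0·1 = 0
  2*X**2*Z ↦ 2·25·1·0 = 0
  2*X*Y**2 ↦ 2·5·0·1 = 0
  -3*X*Y*Z ↦ -3·5·0·0 = 0
  -X*Z**2 ↦ -1·5·1·0 = 0
  -Y**3 ↦ -1·1·0·1 = 0
  2*Y**2*Z ↦ 2·1·0·0 = 0
  Y*Z**2 ↦ 1·1·0·0 = 0
  -Z**3 ↦ -1·1·1·0 = 0
Sum: F(5, 0, 0) = (0) + (0) + (0) + (0) + (0) + (0) + (0) + (0) + (0) = 0.
Reducing mod 7: 0 ≡ 0 (mod 7).
Since F(a, b, c) ≡ 0 (mod 7), P lies on the curve.


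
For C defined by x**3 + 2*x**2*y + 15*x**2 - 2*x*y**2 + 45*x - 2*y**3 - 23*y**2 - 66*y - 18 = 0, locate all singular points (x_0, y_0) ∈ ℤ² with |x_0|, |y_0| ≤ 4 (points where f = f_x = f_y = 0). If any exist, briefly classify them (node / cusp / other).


Singular points: {(-3, -3)}; classification: cusp.

Compute partial derivatives:
  f_x = 3*x**2 + 4*x*y + 30*x - 2*y**2 + 45.
  f_y = 2*x**2 - 4*x*y - 6*y**2 - 46*y - 66.
Scan x_0 ∈ {−4, ..., 4}. For each x_0, f_y(x_0, y) is a polynomial in y; find its integer roots y ∈ {−4, ..., 4}, then test f_x and f at those candidates.
  x = -4: f_y(-4, y) = -6*y**2 - 30*y - 34; no integer root y with |y| ≤ 4.
  x = -3: f_y(-3, y) = -6*y**2 - 34*y - 48; vanishes at y ∈ {-3}. (-3, -3): f_x = 0, f = 0 — SINGULAR.
  x = -2: f_y(-2, y) = -6*y**2 - 38*y - 58; no integer root y with |y| ≤ 4.
  x = -1: f_y(-1, y) = -6*y**2 - 42*y - 64; no integer root y with |y| ≤ 4.
  x = 0: f_y(0, y) = -6*y**2 - 46*y - 66; no integer root y with |y| ≤ 4.
  x = 1: f_y(1, y) = -6*y**2 - 50*y - 64; no integer root y with |y| ≤ 4.
  x = 2: f_y(2, y) = -6*y**2 - 54*y - 58; no integer root y with |y| ≤ 4.
  x = 3: f_y(3, y) = -6*y**2 - 58*y - 48; no integer root y with |y| ≤ 4.
  x = 4: f_y(4, y) = -6*y**2 - 62*y - 34; no integer root y with |y| ≤ 4.
Only singular point on the grid: (-3, -3).
Classify: substitute x = -3 + u, y = -3 + v and expand: f = u**3 + 2*u**2*v - 2*u*v**2 - 2*v**3 + v**2.
No constant or linear terms (consistent with a singular point). Quadratic part: v**2. Cubic part: u**3 + 2*u**2*v - 2*u*v**2 - 2*v**3.
The quadratic part v**2 is a perfect square, so there is a single (double) tangent line v = 0, i.e. y = -3. Restricting the cubic part to that line (v = 0) leaves u**3 ≠ 0, so f is not divisible by v and the branch is v² ≈ -u**3 to lowest order — this is a cusp.
Classification: cusp.


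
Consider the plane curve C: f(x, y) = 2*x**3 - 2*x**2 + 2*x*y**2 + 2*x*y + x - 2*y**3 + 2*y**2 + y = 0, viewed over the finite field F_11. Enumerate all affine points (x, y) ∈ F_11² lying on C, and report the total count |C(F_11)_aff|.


Affine F_11-points: {(0, 0), (0, 3), (0, 9), (2, 6), (4, 7), (7, 8), (9, 1), (9, 4), (9, 5)}; count = 9.

For each of the 121 pairs (x, y) ∈ F_11², evaluate f(x, y) mod 11. Record the zeros.
  x = 0: [0↦0, 1↦1, 2↦5, 3↦0, 4↦7, 5↦3, 6↦9, 7↦2, 8↦3, 9↦0, 10↦3]  zeros at y ∈ {0, 3, 9}
  x = 1: [0↦1, 1↦6, 2↦7, 3↦3, 4↦4, 5↦9, 6↦6, 7↦5, 8↦5, 9↦5, 10↦4]  zeros at y ∈ ∅
  x = 2: [0↦10, 1↦8, 2↦6, 3↦3, 4↦9, 5↦1, 6↦0, 7↦5, 8↦4, 9↦7, 10↦2]  zeros at y ∈ {6}
  x = 3: [0↦6, 1↦8, 2↦3, 3↦1, 4↦1, 5↦2, 6↦3, 7↦3, 8↦1, 9↦7, 10↦9]  zeros at y ∈ ∅
  x = 4: [0↦1, 1↦7, 2↦10, 3↦9, 4↦3, 5↦2, 6↦5, 7↦0, 8↦8, 9↦6, 10↦4]  zeros at y ∈ {7}
  x = 5: [0↦7, 1↦6, 2↦6, 3↦6, 4↦5, 5↦2, 6↦7, 7↦8, 8↦4, 9↦5, 10↦10]  zeros at y ∈ ∅
  x = 6: [0↦3, 1↦6, 2↦3, 3↦4, 4↦8, 5↦3, 6↦10, 7↦6, 8↦1, 9↦5, 10↦6]  zeros at y ∈ ∅
  x = 7: [0↦1, 1↦8, 2↦2, 3↦4, 4↦2, 5↦6, 6↦4, 7↦6, 8↦0, 9↦7, 10↦4]  zeros at y ∈ {8}
  x = 8: [0↦2, 1↦2, 2↦4, 3↦7, 4↦10, 5↦1, 6↦1, 7↦9, 8↦2, 9↦1, 10↦5]  zeros at y ∈ ∅
  x = 9: [0↦7, 1↦0, 2↦10, 3↦3, 4↦0, 5↦0, 6↦2, 7↦5, 8↦8, 9↦10, 10↦10]  zeros at y ∈ {1, 4, 5}
  x = 10: [0↦6, 1↦3, 2↦10, 3↦4, 4↦6, 5↦4, 6↦8, 7↦6, 8↦8, 9↦2, 10↦9]  zeros at y ∈ ∅
Collecting zeros: affine points = {(0, 0), (0, 3), (0, 9), (2, 6), (4, 7), (7, 8), (9, 1), (9, 4), (9, 5)}.
Total count |C(F_11)_aff| = 9.


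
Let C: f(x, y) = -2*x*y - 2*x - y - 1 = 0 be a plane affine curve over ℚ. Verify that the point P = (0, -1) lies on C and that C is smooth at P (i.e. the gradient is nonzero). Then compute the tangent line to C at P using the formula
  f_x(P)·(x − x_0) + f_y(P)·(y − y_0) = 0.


Tangent line at P: -y - 1 = 0.

Step 1: f(0, -1) = 0, so P lies on C.
Step 2: partial derivatives
  f_x(x, y) = -2*y - 2, f_y(x, y) = -2*x - 1.
  f_x(P) = 0, f_y(P) = -1 (gradient nonzero, so P is smooth).
Step 3: tangent line at P: 0·(x − 0) + -1·(y − -1) = 0.
Expanding: -y - 1 = 0.


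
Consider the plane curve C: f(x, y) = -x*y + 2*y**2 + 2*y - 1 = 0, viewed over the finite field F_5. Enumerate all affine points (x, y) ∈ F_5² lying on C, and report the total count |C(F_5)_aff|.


Affine F_5-points: {(1, 3), (1, 4), (3, 1), (3, 2)}; count = 4.

For each of the 25 pairs (x, y) ∈ F_5², evaluate f(x, y) mod 5. Record the zeros.
  x = 0: [0↦4, 1↦3, 2↦1, 3↦3, 4↦4]  zeros at y ∈ ∅
  x = 1: [0↦4, 1↦2, 2↦4, 3↦0, 4↦0]  zeros at y ∈ {3, 4}
  x = 2: [0↦4, 1↦1, 2↦2, 3↦2, 4↦1]  zeros at y ∈ ∅
  x = 3: [0↦4, 1↦0, 2↦0, 3↦4, 4↦2]  zeros at y ∈ {1, 2}
  x = 4: [0↦4, 1↦4, 2↦3, 3↦1, 4↦3]  zeros at y ∈ ∅
Collecting zeros: affine points = {(1, 3), (1, 4), (3, 1), (3, 2)}.
Total count |C(F_5)_aff| = 4.


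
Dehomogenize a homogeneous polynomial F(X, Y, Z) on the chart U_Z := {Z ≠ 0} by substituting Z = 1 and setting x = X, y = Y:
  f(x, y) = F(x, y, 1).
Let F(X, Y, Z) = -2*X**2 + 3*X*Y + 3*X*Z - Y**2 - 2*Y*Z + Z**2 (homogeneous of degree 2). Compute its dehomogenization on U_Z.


f(x, y) = -2*x**2 + 3*x*y + 3*x - y**2 - 2*y + 1

On U_Z we set Z = 1. Each monomial c·X^i·Y^j·Z^k in F becomes c·x^i·y^j·1^k = c·x^i·y^j.
Substituting Z = 1: F(X, Y, 1) = -2*x**2 + 3*x*y + 3*x - y**2 - 2*y + 1.
Note: deg(f) ≤ deg(F) = 2; strict inequality happens when F is divisible by Z (lost terms).


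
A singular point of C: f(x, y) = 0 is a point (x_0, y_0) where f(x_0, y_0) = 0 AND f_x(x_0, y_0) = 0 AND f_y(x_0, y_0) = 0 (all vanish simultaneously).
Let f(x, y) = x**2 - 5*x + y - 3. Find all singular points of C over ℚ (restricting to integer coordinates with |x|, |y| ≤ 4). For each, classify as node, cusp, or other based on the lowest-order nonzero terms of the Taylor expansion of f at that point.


No singular points in the scanned grid; C is smooth there.

Compute partial derivatives:
  f_x = 2*x - 5.
  f_y = 1.
f_y = 1 is a nonzero constant, so f_y never vanishes: no point (x, y) can satisfy f = f_x = f_y = 0. In particular no (x, y) ∈ {−4, ..., 4}² is singular; the curve is smooth.


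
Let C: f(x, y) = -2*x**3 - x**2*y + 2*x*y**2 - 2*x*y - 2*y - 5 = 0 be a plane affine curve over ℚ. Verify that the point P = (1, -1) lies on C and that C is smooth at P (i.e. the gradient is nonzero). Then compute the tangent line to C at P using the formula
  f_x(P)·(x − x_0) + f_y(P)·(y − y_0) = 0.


Tangent line at P: -9*y - 9 = 0.

Step 1: f(1, -1) = 0, so P lies on C.
Step 2: partial derivatives
  f_x(x, y) = -6*x**2 - 2*x*y + 2*y**2 - 2*y, f_y(x, y) = -x**2 + 4*x*y - 2*x - 2.
  f_x(P) = 0, f_y(P) = -9 (gradient nonzero, so P is smooth).
Step 3: tangent line at P: 0·(x − 1) + -9·(y − -1) = 0.
Expanding: -9*y - 9 = 0.


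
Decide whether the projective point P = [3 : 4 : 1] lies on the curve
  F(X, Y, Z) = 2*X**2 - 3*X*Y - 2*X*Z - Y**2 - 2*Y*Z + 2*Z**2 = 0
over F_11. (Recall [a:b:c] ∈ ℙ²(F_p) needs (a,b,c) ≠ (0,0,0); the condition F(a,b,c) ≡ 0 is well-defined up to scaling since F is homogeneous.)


F(3,4,1) ≡ 9 (mod 11); P is NOT on the curve.

Evaluate F(3, 4, 1) term-by-term (mod 11).
  2*X**2 ↦ 2·9·1·1 = 18
  -3*X*Y ↦ -3·3·4·1 = -36
  -2*X*Z ↦ -2·3·1·1 = -6
  -Y**2 ↦ -1·1·16·1 = -16
  -2*Y*Z ↦ -2·1·4·1 = -8
  2*Z**2 ↦ 2·1·1·1 = 2
Sum: F(3, 4, 1) = (18) + (-36) + (-6) + (-16) + (-8) + (2) = -46.
Reducing mod 11: -46 ≡ 9 (mod 11).
Since F(a, b, c) ≡ 9 ≠ 0 (mod 11), P does NOT lie on the curve.


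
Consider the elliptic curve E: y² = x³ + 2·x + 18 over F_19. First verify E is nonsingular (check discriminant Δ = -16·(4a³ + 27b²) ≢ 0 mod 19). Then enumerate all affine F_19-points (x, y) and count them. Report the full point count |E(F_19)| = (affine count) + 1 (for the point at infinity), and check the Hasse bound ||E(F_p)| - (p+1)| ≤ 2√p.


Affine points = {(2, 7), (2, 12), (5, 1), (5, 18), (9, 9), (9, 10), (14, 4), (14, 15), (16, 2), (16, 17), (17, 5), (17, 14)}; affine count = 12; |E(F_19)| = 13.

Discriminant check: Δ ∝ 4a³ + 27b² = 4·2³ + 27·18² = 4·8 + 27·324 ≡ 2 (mod 19). Nonzero ⇒ E is nonsingular.
For each x ∈ F_19, compute rhs = x³ + 2·x + 18 mod 19, then count y ∈ F_19 with y² ≡ rhs.
  x = 0: rhs = 18, matching y values: none (0 points).
  x = 1: rhs = 2, matching y values: none (0 points).
  x = 2: rhs = 11, matching y values: 7, 12 (2 points).
  x = 3: rhs = 13, matching y values: none (0 points).
  x = 4: rhs = 14, matching y values: none (0 points).
  x = 5: rhs = 1, matching y values: 1, 18 (2 points).
  x = 6: rhs = 18, matching y values: none (0 points).
  x = 7: rhs = 14, matching y values: none (0 points).
  x = 8: rhs = 14, matching y values: none (0 points).
  x = 9: rhs = 5, matching y values: 9, 10 (2 points).
  x = 10: rhs = 12, matching y values: none (0 points).
  x = 11: rhs = 3, matching y values: none (0 points).
  x = 12: rhs = 3, matching y values: none (0 points).
  x = 13: rhs = 18, matching y values: none (0 points).
  x = 14: rhs = 16, matching y values: 4, 15 (2 points).
  x = 15: rhs = 3, matching y values: none (0 points).
  x = 16: rhs = 4, matching y values: 2, 17 (2 points).
  x = 17: rhs = 6, matching y values: 5, 14 (2 points).
  x = 18: rhs = 15, matching y values: none (0 points).
Total affine count: 12.
Full point count |E(F_19)| = 12 + 1 = 13.
Hasse bound: |13 − (19+1)| = |-7| = 7 ≤ 2√19 ≈ 8.7178 ✓.


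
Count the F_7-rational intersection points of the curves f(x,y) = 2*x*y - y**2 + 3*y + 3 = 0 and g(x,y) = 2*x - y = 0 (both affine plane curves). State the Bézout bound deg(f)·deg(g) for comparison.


Common zeros: {(3, 6)}; count = 1; Bézout bound = 2.

deg(f) = 2, deg(g) = 1, so Bézout bound = 2.
Scan x ∈ F_7. For each x, list the y ∈ F_7 with f(x, y) ≡ 0 and those with g(x, y) ≡ 0 (mod 7); the common zeros in that column are the intersection.
  x = 0: f ≡ 0 at y ∈ {5}; g ≡ 0 at y ∈ {0}; common: ∅.
  x = 1: f ≡ 0 at y ∈ {1, 4}; g ≡ 0 at y ∈ {2}; common: ∅.
  x = 2: f ≡ 0 at y ∈ ∅; g ≡ 0 at y ∈ {4}; common: ∅.
  x = 3: f ≡ 0 at y ∈ {3, 6}; g ≡ 0 at y ∈ {6}; common: {6}.
  x = 4: f ≡ 0 at y ∈ {2}; g ≡ 0 at y ∈ {1}; common: ∅.
  x = 5: f ≡ 0 at y ∈ ∅; g ≡ 0 at y ∈ {3}; common: ∅.
  x = 6: f ≡ 0 at y ∈ ∅; g ≡ 0 at y ∈ {5}; common: ∅.
Collecting: common zeros = {(3, 6)}, so the count is 1.
Comparison with the Bézout bound: 1 ≤ 2 = deg(f)·deg(g), as expected for curves with no common component (the affine F_7-count falls short of the bound because intersections may lie at infinity, over extension fields, or carry multiplicity).


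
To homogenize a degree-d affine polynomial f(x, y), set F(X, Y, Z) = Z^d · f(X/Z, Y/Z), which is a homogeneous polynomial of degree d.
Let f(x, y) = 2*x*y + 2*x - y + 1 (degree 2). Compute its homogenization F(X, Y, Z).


F(X, Y, Z) = 2*X*Y + 2*X*Z - Y*Z + Z**2

deg(f) = 2.
Substitute x = X/Z, y = Y/Z into f, then multiply by Z^2.
  monomial 2·x^1·y^1 ↦ 2·X^1·Y^1·Z^0.
  monomial 2·x^1·y^0 ↦ 2·X^1·Y^0·Z^1.
  monomial -1·x^0·y^1 ↦ -1·X^0·Y^1·Z^1.
  monomial 1·x^0·y^0 ↦ 1·X^0·Y^0·Z^2.
Collecting: F(X, Y, Z) = 2*X*Y + 2*X*Z - Y*Z + Z**2.


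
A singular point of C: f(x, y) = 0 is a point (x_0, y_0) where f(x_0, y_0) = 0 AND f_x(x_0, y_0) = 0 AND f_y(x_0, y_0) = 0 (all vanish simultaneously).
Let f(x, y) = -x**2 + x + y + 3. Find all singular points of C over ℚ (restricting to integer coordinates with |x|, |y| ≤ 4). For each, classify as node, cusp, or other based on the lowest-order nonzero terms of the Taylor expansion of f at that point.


No singular points in the scanned grid; C is smooth there.

Compute partial derivatives:
  f_x = 1 - 2*x.
  f_y = 1.
f_y = 1 is a nonzero constant, so f_y never vanishes: no point (x, y) can satisfy f = f_x = f_y = 0. In particular no (x, y) ∈ {−4, ..., 4}² is singular; the curve is smooth.


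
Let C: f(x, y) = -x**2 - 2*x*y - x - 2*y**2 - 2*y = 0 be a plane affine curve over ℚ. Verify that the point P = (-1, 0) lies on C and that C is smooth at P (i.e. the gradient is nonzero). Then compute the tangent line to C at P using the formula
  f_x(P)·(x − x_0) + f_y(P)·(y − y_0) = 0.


Tangent line at P: x + 1 = 0.

Step 1: f(-1, 0) = 0, so P lies on C.
Step 2: partial derivatives
  f_x(x, y) = -2*x - 2*y - 1, f_y(x, y) = -2*x - 4*y - 2.
  f_x(P) = 1, f_y(P) = 0 (gradient nonzero, so P is smooth).
Step 3: tangent line at P: 1·(x − -1) + 0·(y − 0) = 0.
Expanding: x + 1 = 0.


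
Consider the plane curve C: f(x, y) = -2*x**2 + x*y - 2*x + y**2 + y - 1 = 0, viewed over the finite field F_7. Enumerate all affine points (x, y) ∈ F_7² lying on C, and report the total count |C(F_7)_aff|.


Affine F_7-points: {(3, 4), (3, 6), (4, 1), (5, 4), (6, 1), (6, 6)}; count = 6.

For each of the 49 pairs (x, y) ∈ F_7², evaluate f(x, y) mod 7. Record the zeros.
  x = 0: [0↦6, 1↦1, 2↦5, 3↦4, 4↦5, 5↦1, 6↦6]  zeros at y ∈ ∅
  x = 1: [0↦2, 1↦5, 2↦3, 3↦3, 4↦5, 5↦2, 6↦1]  zeros at y ∈ ∅
  x = 2: [0↦1, 1↦5, 2↦4, 3↦5, 4↦1, 5↦6, 6↦6]  zeros at y ∈ ∅
  x = 3: [0↦3, 1↦1, 2↦1, 3↦3, 4↦0, 5↦6, 6↦0]  zeros at y ∈ {4, 6}
  x = 4: [0↦1, 1↦0, 2↦1, 3↦4, 4↦2, 5↦2, 6↦4]  zeros at y ∈ {1}
  x = 5: [0↦2, 1↦2, 2↦4, 3↦1, 4↦0, 5↦1, 6↦4]  zeros at y ∈ {4}
  x = 6: [0↦6, 1↦0, 2↦3, 3↦1, 4↦1, 5↦3, 6↦0]  zeros at y ∈ {1, 6}
Collecting zeros: affine points = {(3, 4), (3, 6), (4, 1), (5, 4), (6, 1), (6, 6)}.
Total count |C(F_7)_aff| = 6.


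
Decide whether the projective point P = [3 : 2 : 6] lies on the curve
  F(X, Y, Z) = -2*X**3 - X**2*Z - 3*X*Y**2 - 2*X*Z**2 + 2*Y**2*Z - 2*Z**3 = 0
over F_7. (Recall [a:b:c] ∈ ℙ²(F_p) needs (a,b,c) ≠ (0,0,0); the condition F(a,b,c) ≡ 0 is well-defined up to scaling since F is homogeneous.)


F(3,2,6) ≡ 5 (mod 7); P is NOT on the curve.

Evaluate F(3, 2, 6) term-by-term (mod 7).
  -2*X**3 ↦ -2·27·1·1 = -54
  -X**2*Z ↦ -1·9·1·6 = -54
  -3*X*Y**2 ↦ -3·3·4·1 = -36
  -2*X*Z**2 ↦ -2·3·1·36 = -216
  2*Y**2*Z ↦ 2·1·4·6 = 48
  -2*Z**3 ↦ -2·1·1·216 = -432
Sum: F(3, 2, 6) = (-54) + (-54) + (-36) + (-216) + (48) + (-432) = -744.
Reducing mod 7: -744 ≡ 5 (mod 7).
Since F(a, b, c) ≡ 5 ≠ 0 (mod 7), P does NOT lie on the curve.


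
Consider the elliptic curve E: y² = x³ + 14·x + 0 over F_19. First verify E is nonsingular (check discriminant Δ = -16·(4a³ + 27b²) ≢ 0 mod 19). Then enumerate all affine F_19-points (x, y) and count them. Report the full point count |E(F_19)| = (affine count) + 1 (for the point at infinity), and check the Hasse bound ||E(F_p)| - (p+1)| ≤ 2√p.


Affine points = {(0, 0), (2, 6), (2, 13), (4, 5), (4, 14), (5, 9), (5, 10), (7, 2), (7, 17), (8, 4), (8, 15), (9, 0), (10, 0), (13, 2), (13, 17), (16, 8), (16, 11), (18, 2), (18, 17)}; affine count = 19; |E(F_19)| = 20.

Discriminant check: Δ ∝ 4a³ + 27b² = 4·14³ + 27·0² = 4·2744 + 27·0 ≡ 13 (mod 19). Nonzero ⇒ E is nonsingular.
For each x ∈ F_19, compute rhs = x³ + 14·x + 0 mod 19, then count y ∈ F_19 with y² ≡ rhs.
  x = 0: rhs = 0, matching y values: 0 (1 points).
  x = 1: rhs = 15, matching y values: none (0 points).
  x = 2: rhs = 17, matching y values: 6, 13 (2 points).
  x = 3: rhs = 12, matching y values: none (0 points).
  x = 4: rhs = 6, matching y values: 5, 14 (2 points).
  x = 5: rhs = 5, matching y values: 9, 10 (2 points).
  x = 6: rhs = 15, matching y values: none (0 points).
  x = 7: rhs = 4, matching y values: 2, 17 (2 points).
  x = 8: rhs = 16, matching y values: 4, 15 (2 points).
  x = 9: rhs = 0, matching y values: 0 (1 points).
  x = 10: rhs = 0, matching y values: 0 (1 points).
  x = 11: rhs = 3, matching y values: none (0 points).
  x = 12: rhs = 15, matching y values: none (0 points).
  x = 13: rhs = 4, matching y values: 2, 17 (2 points).
  x = 14: rhs = 14, matching y values: none (0 points).
  x = 15: rhs = 13, matching y values: none (0 points).
  x = 16: rhs = 7, matching y values: 8, 11 (2 points).
  x = 17: rhs = 2, matching y values: none (0 points).
  x = 18: rhs = 4, matching y values: 2, 17 (2 points).
Total affine count: 19.
Full point count |E(F_19)| = 19 + 1 = 20.
Hasse bound: |20 − (19+1)| = |0| = 0 ≤ 2√19 ≈ 8.7178 ✓.


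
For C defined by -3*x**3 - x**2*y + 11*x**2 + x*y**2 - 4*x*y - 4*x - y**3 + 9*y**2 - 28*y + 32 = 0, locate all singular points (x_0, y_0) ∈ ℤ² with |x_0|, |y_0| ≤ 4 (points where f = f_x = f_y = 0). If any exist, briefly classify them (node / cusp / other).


Singular points: {(1, 3)}; classification: node.

Compute partial derivatives:
  f_x = -9*x**2 - 2*x*y + 22*x + y**2 - 4*y - 4.
  f_y = -x**2 + 2*x*y - 4*x - 3*y**2 + 18*y - 28.
Scan x_0 ∈ {−4, ..., 4}. For each x_0, f_y(x_0, y) is a polynomial in y; find its integer roots y ∈ {−4, ..., 4}, then test f_x and f at those candidates.
  x = -4: f_y(-4, y) = -3*y**2 + 10*y - 28; no integer root y with |y| ≤ 4.
  x = -3: f_y(-3, y) = -3*y**2 + 12*y - 25; no integer root y with |y| ≤ 4.
  x = -2: f_y(-2, y) = -3*y**2 + 14*y - 24; no integer root y with |y| ≤ 4.
  x = -1: f_y(-1, y) = -3*y**2 + 16*y - 25; no integer root y with |y| ≤ 4.
  x = 0: f_y(0, y) = -3*y**2 + 18*y - 28; no integer root y with |y| ≤ 4.
  x = 1: f_y(1, y) = -3*y**2 + 20*y - 33; vanishes at y ∈ {3}. (1, 3): f_x = 0, f = 0 — SINGULAR.
  x = 2: f_y(2, y) = -3*y**2 + 22*y - 40; vanishes at y ∈ {4}. (2, 4): f_x = -12 ≠ 0.
  x = 3: f_y(3, y) = -3*y**2 + 24*y - 49; no integer root y with |y| ≤ 4.
  x = 4: f_y(4, y) = -3*y**2 + 26*y - 60; no integer root y with |y| ≤ 4.
Only singular point on the grid: (1, 3).
Classify: substitute x = 1 + u, y = 3 + v and expand: f = -3*u**3 - u**2*v - u**2 + u*v**2 - v**3 + v**2.
No constant or linear terms (consistent with a singular point). Quadratic part: -u**2 + v**2. Cubic part: -3*u**3 - u**2*v + u*v**2 - v**3.
The quadratic part v**2 - u**2 = (v − u)(v + u) splits into two distinct linear factors, so there are two distinct tangent lines y − 3 = ±(x − 1) — this is a node (ordinary double point).
Classification: node.


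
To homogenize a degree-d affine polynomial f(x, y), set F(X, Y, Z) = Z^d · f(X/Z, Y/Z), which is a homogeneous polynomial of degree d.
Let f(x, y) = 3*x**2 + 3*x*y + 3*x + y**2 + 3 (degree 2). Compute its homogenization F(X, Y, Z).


F(X, Y, Z) = 3*X**2 + 3*X*Y + 3*X*Z + Y**2 + 3*Z**2

deg(f) = 2.
Substitute x = X/Z, y = Y/Z into f, then multiply by Z^2.
  monomial 3·x^2·y^0 ↦ 3·X^2·Y^0·Z^0.
  monomial 3·x^1·y^1 ↦ 3·X^1·Y^1·Z^0.
  monomial 3·x^1·y^0 ↦ 3·X^1·Y^0·Z^1.
  monomial 1·x^0·y^2 ↦ 1·X^0·Y^2·Z^0.
  monomial 3·x^0·y^0 ↦ 3·X^0·Y^0·Z^2.
Collecting: F(X, Y, Z) = 3*X**2 + 3*X*Y + 3*X*Z + Y**2 + 3*Z**2.


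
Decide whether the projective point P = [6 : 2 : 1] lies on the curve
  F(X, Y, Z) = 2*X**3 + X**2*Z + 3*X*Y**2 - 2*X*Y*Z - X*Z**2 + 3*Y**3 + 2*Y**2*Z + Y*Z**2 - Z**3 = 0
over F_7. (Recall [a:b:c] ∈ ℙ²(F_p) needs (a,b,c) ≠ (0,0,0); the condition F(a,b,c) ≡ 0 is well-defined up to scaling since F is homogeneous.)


F(6,2,1) ≡ 4 (mod 7); P is NOT on the curve.

Evaluate F(6, 2, 1) term-by-term (mod 7).
  2*X**3 ↦ 2·216·1·1 = 432
  X**2*Z ↦ 1·36·1·1 = 36
  3*X*Y**2 ↦ 3·6·4·1 = 72
  -2*X*Y*Z ↦ -2·6·2·1 = -24
  -X*Z**2 ↦ -1·6·1·1 = -6
  3*Y**3 ↦ 3·1·8·1 = 24
  2*Y**2*Z ↦ 2·1·4·1 = 8
  Y*Z**2 ↦ 1·1·2·1 = 2
  -Z**3 ↦ -1·1·1·1 = -1
Sum: F(6, 2, 1) = (432) + (36) + (72) + (-24) + (-6) + (24) + (8) + (2) + (-1) = 543.
Reducing mod 7: 543 ≡ 4 (mod 7).
Since F(a, b, c) ≡ 4 ≠ 0 (mod 7), P does NOT lie on the curve.


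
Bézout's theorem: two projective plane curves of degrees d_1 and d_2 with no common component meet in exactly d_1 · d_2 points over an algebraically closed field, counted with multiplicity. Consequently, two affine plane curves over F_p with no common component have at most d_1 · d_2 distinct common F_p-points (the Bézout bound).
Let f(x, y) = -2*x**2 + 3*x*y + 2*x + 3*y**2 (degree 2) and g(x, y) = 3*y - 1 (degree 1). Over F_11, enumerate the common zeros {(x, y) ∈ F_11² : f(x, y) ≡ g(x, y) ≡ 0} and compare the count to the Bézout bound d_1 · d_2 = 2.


Common zeros: ∅; count = 0; Bézout bound = 2.

deg(f) = 2, deg(g) = 1, so Bézout bound = 2.
Scan x ∈ F_11. For each x, list the y ∈ F_11 with f(x, y) ≡ 0 and those with g(x, y) ≡ 0 (mod 11); the common zeros in that column are the intersection.
  x = 0: f ≡ 0 at y ∈ {0}; g ≡ 0 at y ∈ {4}; common: ∅.
  x = 1: f ≡ 0 at y ∈ {0, 10}; g ≡ 0 at y ∈ {4}; common: ∅.
  x = 2: f ≡ 0 at y ∈ ∅; g ≡ 0 at y ∈ {4}; common: ∅.
  x = 3: f ≡ 0 at y ∈ {1, 7}; g ≡ 0 at y ∈ {4}; common: ∅.
  x = 4: f ≡ 0 at y ∈ {8, 10}; g ≡ 0 at y ∈ {4}; common: ∅.
  x = 5: f ≡ 0 at y ∈ {1, 5}; g ≡ 0 at y ∈ {4}; common: ∅.
  x = 6: f ≡ 0 at y ∈ ∅; g ≡ 0 at y ∈ {4}; common: ∅.
  x = 7: f ≡ 0 at y ∈ ∅; g ≡ 0 at y ∈ {4}; common: ∅.
  x = 8: f ≡ 0 at y ∈ ∅; g ≡ 0 at y ∈ {4}; common: ∅.
  x = 9: f ≡ 0 at y ∈ {5, 8}; g ≡ 0 at y ∈ {4}; common: ∅.
  x = 10: f ≡ 0 at y ∈ ∅; g ≡ 0 at y ∈ {4}; common: ∅.
Collecting: common zeros = ∅, so the count is 0.
Comparison with the Bézout bound: 0 ≤ 2 = deg(f)·deg(g), as expected for curves with no common component (the affine F_11-count falls short of the bound because intersections may lie at infinity, over extension fields, or carry multiplicity).
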